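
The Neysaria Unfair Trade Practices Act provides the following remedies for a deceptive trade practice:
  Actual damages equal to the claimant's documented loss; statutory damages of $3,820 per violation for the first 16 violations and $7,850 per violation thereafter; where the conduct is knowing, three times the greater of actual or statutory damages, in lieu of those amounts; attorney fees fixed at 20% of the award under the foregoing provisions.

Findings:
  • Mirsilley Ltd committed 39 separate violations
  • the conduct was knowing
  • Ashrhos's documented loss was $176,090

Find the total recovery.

First 16 violations: 16 × $3,820 = $61,120
Remaining violations: (39 − 16) × $7,850 = $180,550
Statutory damages: $61,120 + $180,550 = $241,670
Greater of actual damages ($176,090) or statutory damages ($241,670): $241,670
Trebled: 3 × $241,670 = $725,010
Attorney fees: 20% of $725,010 = $145,002
Total recovery: $725,010 + $145,002 = $870,012

$870,012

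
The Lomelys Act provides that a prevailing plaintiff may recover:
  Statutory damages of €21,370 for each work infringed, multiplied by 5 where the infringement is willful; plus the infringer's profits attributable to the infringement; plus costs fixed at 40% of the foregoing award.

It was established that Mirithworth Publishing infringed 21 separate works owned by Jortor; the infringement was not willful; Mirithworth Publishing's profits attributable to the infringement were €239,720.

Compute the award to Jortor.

Statutory damages: 21 × €21,370 = €448,770
Infringement not willful: no ×5 enhancement.
Combined award: €448,770 + €239,720 = €688,490
Costs: 40% of €688,490 = €275,396
Award plus costs: €688,490 + €275,396 = €963,886

€963,886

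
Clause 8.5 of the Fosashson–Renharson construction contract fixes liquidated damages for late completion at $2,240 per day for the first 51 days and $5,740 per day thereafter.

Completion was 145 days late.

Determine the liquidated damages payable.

First 51 days: 51 × $2,240 = $114,240
Remaining days: (145 − 51) × $5,740 = $539,560
Accrued per-day damages: $114,240 + $539,560 = $653,800

$653,800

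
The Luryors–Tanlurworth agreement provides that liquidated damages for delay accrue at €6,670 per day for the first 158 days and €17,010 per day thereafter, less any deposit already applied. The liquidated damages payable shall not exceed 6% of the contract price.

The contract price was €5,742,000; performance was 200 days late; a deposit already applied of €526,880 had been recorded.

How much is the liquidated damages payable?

First 158 days: 158 × €6,670 = €1,053,860
Remaining days: (200 − 158) × €17,010 = €714,420
Accrued per-day damages: €1,053,860 + €714,420 = €1,768,280
Less deposit already applied: €1,768,280 − €526,880 = €1,241,400
Cap: 6% of €5,742,000 = €344,520
Cap at €344,520: €1,241,400 exceeds the cap → €344,520

€344,520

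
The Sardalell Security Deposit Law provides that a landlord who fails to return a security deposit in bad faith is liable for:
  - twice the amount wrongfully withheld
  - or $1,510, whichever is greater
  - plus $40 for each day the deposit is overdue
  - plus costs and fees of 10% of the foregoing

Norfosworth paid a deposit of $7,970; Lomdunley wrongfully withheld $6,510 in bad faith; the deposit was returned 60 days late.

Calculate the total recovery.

Recovery: $16,962

Doubled: 2 × $6,510 = $13,020
Minimum $1,510: $13,020 meets the minimum, no increase.
Late-return penalty: 60 × $40 = $2,400
Damages plus late penalty: $13,020 + $2,400 = $15,420
Costs and fees: 10% of $15,420 = $1,542
Total recovery: $15,420 + $1,542 = $16,962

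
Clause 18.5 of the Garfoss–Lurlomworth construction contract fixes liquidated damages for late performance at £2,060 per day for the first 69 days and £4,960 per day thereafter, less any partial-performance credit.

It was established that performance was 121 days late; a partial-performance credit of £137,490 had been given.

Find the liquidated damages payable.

First 69 days: 69 × £2,060 = £142,140
Remaining days: (121 − 69) × £4,960 = £257,920
Accrued per-day damages: £142,140 + £257,920 = £400,060
Less partial-performance credit: £400,060 − £137,490 = £262,570

Liquidated damages: £262,570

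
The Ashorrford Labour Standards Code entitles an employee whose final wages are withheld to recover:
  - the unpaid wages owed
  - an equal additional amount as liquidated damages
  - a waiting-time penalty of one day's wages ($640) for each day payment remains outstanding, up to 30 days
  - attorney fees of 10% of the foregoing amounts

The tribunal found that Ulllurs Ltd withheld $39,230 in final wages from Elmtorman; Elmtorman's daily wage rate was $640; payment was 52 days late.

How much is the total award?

$107,426

Liquidated damages (equal amount): $39,230
Penalty days: min(52, 30) = 30
Waiting-time penalty: 30 × $640 = $19,200
Subtotal: $39,230 + $39,230 + $19,200 = $97,660
Attorney fees: 10% of $97,660 = $9,766
Total award: $97,660 + $9,766 = $107,426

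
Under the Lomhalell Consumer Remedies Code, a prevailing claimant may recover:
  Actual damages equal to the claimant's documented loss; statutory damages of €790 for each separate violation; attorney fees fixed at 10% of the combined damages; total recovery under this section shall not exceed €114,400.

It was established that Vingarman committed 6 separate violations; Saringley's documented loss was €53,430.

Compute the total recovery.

€63,987

Statutory damages: 6 × €790 = €4,740
Combined damages: €53,430 + €4,740 = €58,170
Attorney fees: 10% of €58,170 = €5,817
Total before cap: €58,170 + €5,817 = €63,987
Cap at €114,400: €63,987 is within the cap, no reduction.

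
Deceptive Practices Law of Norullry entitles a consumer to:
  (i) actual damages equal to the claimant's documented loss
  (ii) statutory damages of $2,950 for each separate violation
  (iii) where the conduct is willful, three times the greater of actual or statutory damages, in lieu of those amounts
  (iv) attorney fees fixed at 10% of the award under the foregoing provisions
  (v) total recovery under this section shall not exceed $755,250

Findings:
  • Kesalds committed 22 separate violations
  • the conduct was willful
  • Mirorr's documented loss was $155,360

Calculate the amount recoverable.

Statutory damages: 22 × $2,950 = $64,900
Greater of actual damages ($155,360) or statutory damages ($64,900): $155,360
Trebled: 3 × $155,360 = $466,080
Attorney fees: 10% of $466,080 = $46,608
Total before cap: $466,080 + $46,608 = $512,688
Cap at $755,250: $512,688 is within the cap, no reduction.

$512,688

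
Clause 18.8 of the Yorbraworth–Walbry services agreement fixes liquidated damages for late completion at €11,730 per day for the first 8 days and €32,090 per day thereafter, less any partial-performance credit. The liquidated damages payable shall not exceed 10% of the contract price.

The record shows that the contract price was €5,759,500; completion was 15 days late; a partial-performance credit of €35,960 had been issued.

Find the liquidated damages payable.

€282,510

First 8 days: 8 × €11,730 = €93,840
Remaining days: (15 − 8) × €32,090 = €224,630
Accrued per-day damages: €93,840 + €224,630 = €318,470
Less partial-performance credit: €318,470 − €35,960 = €282,510
Cap: 10% of €5,759,500 = €575,950
Cap at €575,950: €282,510 is within the cap, no reduction.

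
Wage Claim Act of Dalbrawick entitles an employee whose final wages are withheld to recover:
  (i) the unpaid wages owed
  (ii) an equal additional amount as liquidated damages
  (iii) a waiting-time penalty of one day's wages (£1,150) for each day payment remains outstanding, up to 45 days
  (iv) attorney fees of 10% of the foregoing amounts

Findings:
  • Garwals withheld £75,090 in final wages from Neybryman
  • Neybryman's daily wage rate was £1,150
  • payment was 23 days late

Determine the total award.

£194,293

Liquidated damages (equal amount): £75,090
Penalty days: min(23, 45) = 23
Waiting-time penalty: 23 × £1,150 = £26,450
Subtotal: £75,090 + £75,090 + £26,450 = £176,630
Attorney fees: 10% of £176,630 = £17,663
Total award: £176,630 + £17,663 = £194,293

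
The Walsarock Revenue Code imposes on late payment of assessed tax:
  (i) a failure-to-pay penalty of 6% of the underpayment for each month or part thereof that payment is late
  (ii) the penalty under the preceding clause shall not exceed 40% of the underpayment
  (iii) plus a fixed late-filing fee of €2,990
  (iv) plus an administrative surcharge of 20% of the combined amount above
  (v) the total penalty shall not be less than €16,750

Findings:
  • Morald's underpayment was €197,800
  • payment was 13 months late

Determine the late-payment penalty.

Accrued rate: 6% × 13 = 78%, capped at 40% → 40%
Failure-to-pay penalty: 40% of €197,800 = €79,120
Penalty before surcharge: €79,120 + €2,990 = €82,110
Administrative surcharge: 20% of €82,110 = €16,422
Total penalty: €82,110 + €16,422 = €98,532
Minimum €16,750: €98,532 meets the minimum, no increase.

€98,532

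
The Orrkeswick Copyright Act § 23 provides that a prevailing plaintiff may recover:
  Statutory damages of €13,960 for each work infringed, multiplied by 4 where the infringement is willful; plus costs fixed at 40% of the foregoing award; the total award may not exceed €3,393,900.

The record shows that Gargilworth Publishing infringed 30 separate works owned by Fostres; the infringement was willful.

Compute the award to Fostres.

€2,345,280

Statutory damages: 30 × €13,960 = €418,800
Multiplied by 4: 4 × €418,800 = €1,675,200
Costs: 40% of €1,675,200 = €670,080
Award plus costs: €1,675,200 + €670,080 = €2,345,280
Cap at €3,393,900: €2,345,280 is within the cap, no reduction.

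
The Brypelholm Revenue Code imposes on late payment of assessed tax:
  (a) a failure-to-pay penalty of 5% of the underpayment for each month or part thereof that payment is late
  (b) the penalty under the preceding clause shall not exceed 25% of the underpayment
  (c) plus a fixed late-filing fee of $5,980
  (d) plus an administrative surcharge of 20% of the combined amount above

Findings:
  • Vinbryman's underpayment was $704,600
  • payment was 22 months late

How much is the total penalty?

Accrued rate: 5% × 22 = 110%, capped at 25% → 25%
Failure-to-pay penalty: 25% of $704,600 = $176,150
Penalty before surcharge: $176,150 + $5,980 = $182,130
Administrative surcharge: 20% of $182,130 = $36,426
Total penalty: $182,130 + $36,426 = $218,556

$218,556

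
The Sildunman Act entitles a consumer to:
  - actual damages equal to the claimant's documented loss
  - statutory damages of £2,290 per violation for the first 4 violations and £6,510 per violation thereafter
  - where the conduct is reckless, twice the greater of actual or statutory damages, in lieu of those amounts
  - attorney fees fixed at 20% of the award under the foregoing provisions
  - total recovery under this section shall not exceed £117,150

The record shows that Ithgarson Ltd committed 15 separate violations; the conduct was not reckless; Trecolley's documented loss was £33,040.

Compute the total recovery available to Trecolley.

£117,150

First 4 violations: 4 × £2,290 = £9,160
Remaining violations: (15 − 4) × £6,510 = £71,610
Statutory damages: £9,160 + £71,610 = £80,770
Conduct not reckless: the in-lieu enhancement does not apply.
Actual plus statutory damages: £33,040 + £80,770 = £113,810
Attorney fees: 20% of £113,810 = £22,762
Total before cap: £113,810 + £22,762 = £136,572
Cap at £117,150: £136,572 exceeds the cap → £117,150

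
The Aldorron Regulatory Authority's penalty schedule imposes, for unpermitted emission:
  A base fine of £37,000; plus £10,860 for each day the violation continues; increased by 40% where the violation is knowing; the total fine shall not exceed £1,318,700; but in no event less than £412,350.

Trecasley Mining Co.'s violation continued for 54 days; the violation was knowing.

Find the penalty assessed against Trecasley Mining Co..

Civil penalty: £872,816

Per-day component: 54 × £10,860 = £586,440
Base plus per-day: £37,000 + £586,440 = £623,440
Enhancement: 40% of £623,440 = £249,376
Enhanced fine: £623,440 + £249,376 = £872,816
Cap at £1,318,700: £872,816 is within the cap, no reduction.
Minimum £412,350: £872,816 meets the minimum, no increase.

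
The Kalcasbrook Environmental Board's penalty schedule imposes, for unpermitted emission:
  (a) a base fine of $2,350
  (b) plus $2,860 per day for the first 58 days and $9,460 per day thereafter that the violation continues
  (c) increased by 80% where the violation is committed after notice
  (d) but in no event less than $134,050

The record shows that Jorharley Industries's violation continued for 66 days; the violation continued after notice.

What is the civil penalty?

First 58 days: 58 × $2,860 = $165,880
Remaining days: (66 − 58) × $9,460 = $75,680
Per-day component: $165,880 + $75,680 = $241,560
Base plus per-day: $2,350 + $241,560 = $243,910
Enhancement: 80% of $243,910 = $195,128
Enhanced fine: $243,910 + $195,128 = $439,038
Minimum $134,050: $439,038 meets the minimum, no increase.

$439,038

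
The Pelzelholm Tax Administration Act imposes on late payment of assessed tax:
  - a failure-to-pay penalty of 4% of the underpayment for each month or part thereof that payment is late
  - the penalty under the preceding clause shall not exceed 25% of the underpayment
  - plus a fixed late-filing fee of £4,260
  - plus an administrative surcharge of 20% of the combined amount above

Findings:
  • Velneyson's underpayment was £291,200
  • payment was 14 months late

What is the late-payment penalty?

£92,472

Accrued rate: 4% × 14 = 56%, capped at 25% → 25%
Failure-to-pay penalty: 25% of £291,200 = £72,800
Penalty before surcharge: £72,800 + £4,260 = £77,060
Administrative surcharge: 20% of £77,060 = £15,412
Total penalty: £77,060 + £15,412 = £92,472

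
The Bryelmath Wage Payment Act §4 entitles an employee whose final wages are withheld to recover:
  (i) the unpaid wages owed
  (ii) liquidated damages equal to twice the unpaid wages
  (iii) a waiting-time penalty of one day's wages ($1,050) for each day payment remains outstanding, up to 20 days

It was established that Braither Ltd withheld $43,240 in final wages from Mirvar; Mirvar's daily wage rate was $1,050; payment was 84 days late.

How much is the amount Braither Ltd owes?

Doubled: 2 × $43,240 = $86,480
Penalty days: min(84, 20) = 20
Waiting-time penalty: 20 × $1,050 = $21,000
Total award: $43,240 + $86,480 + $21,000 = $150,720

$150,720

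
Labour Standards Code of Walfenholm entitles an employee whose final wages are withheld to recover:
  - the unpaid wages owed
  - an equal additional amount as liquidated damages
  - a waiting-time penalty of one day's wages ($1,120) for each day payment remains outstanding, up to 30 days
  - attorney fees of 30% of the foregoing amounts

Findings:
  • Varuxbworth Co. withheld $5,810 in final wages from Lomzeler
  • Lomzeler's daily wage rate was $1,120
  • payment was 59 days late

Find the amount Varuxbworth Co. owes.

$58,786

Liquidated damages (equal amount): $5,810
Penalty days: min(59, 30) = 30
Waiting-time penalty: 30 × $1,120 = $33,600
Subtotal: $5,810 + $5,810 + $33,600 = $45,220
Attorney fees: 30% of $45,220 = $13,566
Total award: $45,220 + $13,566 = $58,786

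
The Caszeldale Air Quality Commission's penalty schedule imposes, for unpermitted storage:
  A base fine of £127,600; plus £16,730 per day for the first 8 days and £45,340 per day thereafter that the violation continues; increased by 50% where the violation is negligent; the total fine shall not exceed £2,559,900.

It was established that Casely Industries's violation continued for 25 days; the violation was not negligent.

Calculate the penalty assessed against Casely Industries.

First 8 days: 8 × £16,730 = £133,840
Remaining days: (25 − 8) × £45,340 = £770,780
Per-day component: £133,840 + £770,780 = £904,620
Base plus per-day: £127,600 + £904,620 = £1,032,220
The violation was not negligent: no 50% increase.
Cap at £2,559,900: £1,032,220 is within the cap, no reduction.

£1,032,220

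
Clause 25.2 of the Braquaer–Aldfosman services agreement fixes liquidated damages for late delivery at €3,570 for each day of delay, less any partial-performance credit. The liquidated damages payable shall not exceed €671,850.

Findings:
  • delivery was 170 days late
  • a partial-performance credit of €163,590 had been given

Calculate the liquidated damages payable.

Per-day damages: 170 × €3,570 = €606,900
Less partial-performance credit: €606,900 − €163,590 = €443,310
Cap at €671,850: €443,310 is within the cap, no reduction.

€443,310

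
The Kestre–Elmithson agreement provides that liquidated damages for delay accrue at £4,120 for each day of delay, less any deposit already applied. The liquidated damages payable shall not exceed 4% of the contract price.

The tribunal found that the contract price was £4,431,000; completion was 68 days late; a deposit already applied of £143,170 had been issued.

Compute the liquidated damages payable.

£136,990

Per-day damages: 68 × £4,120 = £280,160
Less deposit already applied: £280,160 − £143,170 = £136,990
Cap: 4% of £4,431,000 = £177,240
Cap at £177,240: £136,990 is within the cap, no reduction.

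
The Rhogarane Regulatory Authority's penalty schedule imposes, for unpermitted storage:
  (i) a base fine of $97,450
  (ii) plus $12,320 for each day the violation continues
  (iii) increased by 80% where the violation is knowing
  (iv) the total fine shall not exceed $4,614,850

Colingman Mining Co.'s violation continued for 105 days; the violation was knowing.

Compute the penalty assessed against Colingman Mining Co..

Per-day component: 105 × $12,320 = $1,293,600
Base plus per-day: $97,450 + $1,293,600 = $1,391,050
Enhancement: 80% of $1,391,050 = $1,112,840
Enhanced fine: $1,391,050 + $1,112,840 = $2,503,890
Cap at $4,614,850: $2,503,890 is within the cap, no reduction.

$2,503,890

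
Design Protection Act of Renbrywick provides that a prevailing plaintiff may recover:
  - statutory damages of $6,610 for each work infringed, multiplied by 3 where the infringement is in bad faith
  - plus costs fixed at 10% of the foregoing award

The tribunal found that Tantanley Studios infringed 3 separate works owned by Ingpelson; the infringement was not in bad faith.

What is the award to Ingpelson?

Statutory damages: 3 × $6,610 = $19,830
Infringement not in bad faith: no ×3 enhancement.
Costs: 10% of $19,830 = $1,983
Award plus costs: $19,830 + $1,983 = $21,813

$21,813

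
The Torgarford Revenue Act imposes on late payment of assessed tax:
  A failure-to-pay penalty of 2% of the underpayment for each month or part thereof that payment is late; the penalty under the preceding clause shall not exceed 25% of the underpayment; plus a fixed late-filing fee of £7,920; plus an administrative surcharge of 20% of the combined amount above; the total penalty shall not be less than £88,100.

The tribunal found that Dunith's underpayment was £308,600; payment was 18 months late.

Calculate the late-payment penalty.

Accrued rate: 2% × 18 = 36%, capped at 25% → 25%
Failure-to-pay penalty: 25% of £308,600 = £77,150
Penalty before surcharge: £77,150 + £7,920 = £85,070
Administrative surcharge: 20% of £85,070 = £17,014
Total penalty: £85,070 + £17,014 = £102,084
Minimum £88,100: £102,084 meets the minimum, no increase.

Penalty: £102,084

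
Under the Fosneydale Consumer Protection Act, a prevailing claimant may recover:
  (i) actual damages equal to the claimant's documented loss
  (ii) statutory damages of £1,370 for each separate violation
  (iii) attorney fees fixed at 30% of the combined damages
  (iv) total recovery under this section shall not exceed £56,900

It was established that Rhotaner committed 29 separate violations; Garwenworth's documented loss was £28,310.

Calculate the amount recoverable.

Statutory damages: 29 × £1,370 = £39,730
Combined damages: £28,310 + £39,730 = £68,040
Attorney fees: 30% of £68,040 = £20,412
Total before cap: £68,040 + £20,412 = £88,452
Cap at £56,900: £88,452 exceeds the cap → £56,900

£56,900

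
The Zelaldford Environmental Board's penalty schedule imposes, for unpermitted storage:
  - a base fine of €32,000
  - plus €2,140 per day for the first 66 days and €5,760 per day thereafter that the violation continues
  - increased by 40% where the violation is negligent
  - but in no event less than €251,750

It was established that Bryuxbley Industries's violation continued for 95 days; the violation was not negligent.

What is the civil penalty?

€340,280

First 66 days: 66 × €2,140 = €141,240
Remaining days: (95 − 66) × €5,760 = €167,040
Per-day component: €141,240 + €167,040 = €308,280
Base plus per-day: €32,000 + €308,280 = €340,280
The violation was not negligent: no 40% increase.
Minimum €251,750: €340,280 meets the minimum, no increase.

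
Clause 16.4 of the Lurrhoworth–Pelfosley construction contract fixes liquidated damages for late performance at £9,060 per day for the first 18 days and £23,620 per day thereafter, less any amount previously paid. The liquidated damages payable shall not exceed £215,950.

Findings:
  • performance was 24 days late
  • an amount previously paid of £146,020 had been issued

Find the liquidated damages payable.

First 18 days: 18 × £9,060 = £163,080
Remaining days: (24 − 18) × £23,620 = £141,720
Accrued per-day damages: £163,080 + £141,720 = £304,800
Less amount previously paid: £304,800 − £146,020 = £158,780
Cap at £215,950: £158,780 is within the cap, no reduction.

£158,780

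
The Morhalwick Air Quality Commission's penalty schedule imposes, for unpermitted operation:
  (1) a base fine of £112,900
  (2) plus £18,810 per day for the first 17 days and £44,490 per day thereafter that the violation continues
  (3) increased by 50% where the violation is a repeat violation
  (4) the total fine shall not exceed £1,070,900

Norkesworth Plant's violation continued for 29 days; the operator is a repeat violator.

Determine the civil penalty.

Civil penalty: £1,070,900

First 17 days: 17 × £18,810 = £319,770
Remaining days: (29 − 17) × £44,490 = £533,880
Per-day component: £319,770 + £533,880 = £853,650
Base plus per-day: £112,900 + £853,650 = £966,550
Enhancement: 50% of £966,550 = £483,275
Enhanced fine: £966,550 + £483,275 = £1,449,825
Cap at £1,070,900: £1,449,825 exceeds the cap → £1,070,900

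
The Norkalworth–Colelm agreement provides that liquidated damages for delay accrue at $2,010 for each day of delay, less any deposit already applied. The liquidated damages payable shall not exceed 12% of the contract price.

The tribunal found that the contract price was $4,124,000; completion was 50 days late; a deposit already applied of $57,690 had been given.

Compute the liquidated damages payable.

$42,810

Per-day damages: 50 × $2,010 = $100,500
Less deposit already applied: $100,500 − $57,690 = $42,810
Cap: 12% of $4,124,000 = $494,880
Cap at $494,880: $42,810 is within the cap, no reduction.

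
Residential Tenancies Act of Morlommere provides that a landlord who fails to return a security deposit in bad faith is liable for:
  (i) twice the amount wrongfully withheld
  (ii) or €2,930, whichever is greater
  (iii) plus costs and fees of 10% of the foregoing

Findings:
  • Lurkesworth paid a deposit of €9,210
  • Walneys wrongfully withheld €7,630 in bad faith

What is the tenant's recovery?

Doubled: 2 × €7,630 = €15,260
Minimum €2,930: €15,260 meets the minimum, no increase.
Costs and fees: 10% of €15,260 = €1,526
Total recovery: €15,260 + €1,526 = €16,786

€16,786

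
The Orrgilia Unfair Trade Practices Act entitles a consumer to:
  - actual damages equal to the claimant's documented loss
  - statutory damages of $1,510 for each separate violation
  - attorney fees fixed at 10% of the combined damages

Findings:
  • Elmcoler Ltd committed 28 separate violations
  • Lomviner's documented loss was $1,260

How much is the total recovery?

Statutory damages: 28 × $1,510 = $42,280
Combined damages: $1,260 + $42,280 = $43,540
Attorney fees: 10% of $43,540 = $4,354
Total recovery: $43,540 + $4,354 = $47,894

$47,894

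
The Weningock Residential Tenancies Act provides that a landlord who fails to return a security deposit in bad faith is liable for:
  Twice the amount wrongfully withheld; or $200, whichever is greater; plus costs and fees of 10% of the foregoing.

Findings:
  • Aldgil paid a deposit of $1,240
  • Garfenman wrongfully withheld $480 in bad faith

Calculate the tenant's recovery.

Doubled: 2 × $480 = $960
Minimum $200: $960 meets the minimum, no increase.
Costs and fees: 10% of $960 = $96
Total recovery: $960 + $96 = $1,056

$1,056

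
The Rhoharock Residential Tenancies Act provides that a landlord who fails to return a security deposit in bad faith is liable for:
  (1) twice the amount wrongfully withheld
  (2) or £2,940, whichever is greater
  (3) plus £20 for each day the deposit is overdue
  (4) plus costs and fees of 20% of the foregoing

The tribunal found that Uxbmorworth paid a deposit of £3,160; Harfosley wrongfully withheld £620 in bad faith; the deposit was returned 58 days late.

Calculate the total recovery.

Recovery: £4,920

Doubled: 2 × £620 = £1,240
Minimum £2,940: £1,240 is below the minimum → £2,940
Late-return penalty: 58 × £20 = £1,160
Damages plus late penalty: £2,940 + £1,160 = £4,100
Costs and fees: 20% of £4,100 = £820
Total recovery: £4,100 + £820 = £4,920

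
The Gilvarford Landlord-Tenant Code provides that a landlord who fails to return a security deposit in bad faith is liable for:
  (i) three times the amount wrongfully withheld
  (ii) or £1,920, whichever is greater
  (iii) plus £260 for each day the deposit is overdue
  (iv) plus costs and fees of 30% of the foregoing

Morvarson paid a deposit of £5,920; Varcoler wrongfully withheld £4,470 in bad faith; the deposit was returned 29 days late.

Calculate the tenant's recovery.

Trebled: 3 × £4,470 = £13,410
Minimum £1,920: £13,410 meets the minimum, no increase.
Late-return penalty: 29 × £260 = £7,540
Damages plus late penalty: £13,410 + £7,540 = £20,950
Costs and fees: 30% of £20,950 = £6,285
Total recovery: £20,950 + £6,285 = £27,235

£27,235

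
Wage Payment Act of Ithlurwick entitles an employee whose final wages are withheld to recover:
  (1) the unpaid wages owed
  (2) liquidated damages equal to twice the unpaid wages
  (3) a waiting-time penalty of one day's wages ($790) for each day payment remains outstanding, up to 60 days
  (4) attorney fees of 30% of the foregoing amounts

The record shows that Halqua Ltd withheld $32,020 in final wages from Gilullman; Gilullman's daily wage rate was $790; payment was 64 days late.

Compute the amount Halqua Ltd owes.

Total award: $186,498

Doubled: 2 × $32,020 = $64,040
Penalty days: min(64, 60) = 60
Waiting-time penalty: 60 × $790 = $47,400
Subtotal: $32,020 + $64,040 + $47,400 = $143,460
Attorney fees: 30% of $143,460 = $43,038
Total award: $143,460 + $43,038 = $186,498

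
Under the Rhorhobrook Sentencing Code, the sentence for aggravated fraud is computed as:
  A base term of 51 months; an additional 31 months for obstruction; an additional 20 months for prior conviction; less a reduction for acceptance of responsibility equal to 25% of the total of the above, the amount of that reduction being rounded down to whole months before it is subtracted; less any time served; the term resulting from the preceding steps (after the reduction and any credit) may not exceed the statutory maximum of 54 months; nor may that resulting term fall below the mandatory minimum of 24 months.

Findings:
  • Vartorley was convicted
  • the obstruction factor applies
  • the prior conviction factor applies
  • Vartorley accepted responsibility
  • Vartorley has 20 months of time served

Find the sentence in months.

54 months

Obstruction enhancement: +31 months
Prior conviction enhancement: +20 months
Adjusted term: 51 months + 31 months + 20 months = 102 months
Acceptance of responsibility reduction: 25% of 102 months = 25 months (rounded down)
After reduction: 102 − 25 = 77 months
Less time served: 77 months − 20 months = 57 months
Cap at 54 months: 57 months exceeds the cap → 54 months
Minimum 24 months: 54 months meets the minimum, no increase.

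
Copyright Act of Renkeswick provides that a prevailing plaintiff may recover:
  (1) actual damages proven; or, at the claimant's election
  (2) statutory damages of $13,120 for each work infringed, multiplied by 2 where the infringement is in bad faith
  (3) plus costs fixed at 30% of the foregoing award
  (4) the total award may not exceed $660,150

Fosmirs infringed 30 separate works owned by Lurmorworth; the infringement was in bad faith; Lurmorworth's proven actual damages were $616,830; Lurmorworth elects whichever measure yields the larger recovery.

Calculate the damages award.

$660,150

Statutory damages: 30 × $13,120 = $393,600
Doubled: 2 × $393,600 = $787,200
Greater of actual damages ($616,830) or enhanced statutory damages ($787,200): $787,200
Costs: 30% of $787,200 = $236,160
Award plus costs: $787,200 + $236,160 = $1,023,360
Cap at $660,150: $1,023,360 exceeds the cap → $660,150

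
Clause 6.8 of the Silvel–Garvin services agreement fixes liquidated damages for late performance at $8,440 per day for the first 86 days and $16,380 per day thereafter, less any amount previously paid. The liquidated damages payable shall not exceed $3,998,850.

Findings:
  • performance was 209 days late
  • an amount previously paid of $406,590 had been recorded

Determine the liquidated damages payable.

$2,333,990

First 86 days: 86 × $8,440 = $725,840
Remaining days: (209 − 86) × $16,380 = $2,014,740
Accrued per-day damages: $725,840 + $2,014,740 = $2,740,580
Less amount previously paid: $2,740,580 − $406,590 = $2,333,990
Cap at $3,998,850: $2,333,990 is within the cap, no reduction.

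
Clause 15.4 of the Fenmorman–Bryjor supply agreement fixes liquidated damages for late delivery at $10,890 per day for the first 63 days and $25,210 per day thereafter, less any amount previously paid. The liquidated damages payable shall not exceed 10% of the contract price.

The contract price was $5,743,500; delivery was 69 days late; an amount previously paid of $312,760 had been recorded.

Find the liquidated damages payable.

$524,570

First 63 days: 63 × $10,890 = $686,070
Remaining days: (69 − 63) × $25,210 = $151,260
Accrued per-day damages: $686,070 + $151,260 = $837,330
Less amount previously paid: $837,330 − $312,760 = $524,570
Cap: 10% of $5,743,500 = $574,350
Cap at $574,350: $524,570 is within the cap, no reduction.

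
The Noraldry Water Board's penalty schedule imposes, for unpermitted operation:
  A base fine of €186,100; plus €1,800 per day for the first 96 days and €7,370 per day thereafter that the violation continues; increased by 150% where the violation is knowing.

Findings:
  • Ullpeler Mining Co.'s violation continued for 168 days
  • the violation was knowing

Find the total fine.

€2,223,850

First 96 days: 96 × €1,800 = €172,800
Remaining days: (168 − 96) × €7,370 = €530,640
Per-day component: €172,800 + €530,640 = €703,440
Base plus per-day: €186,100 + €703,440 = €889,540
Enhancement: 150% of €889,540 = €1,334,310
Enhanced fine: €889,540 + €1,334,310 = €2,223,850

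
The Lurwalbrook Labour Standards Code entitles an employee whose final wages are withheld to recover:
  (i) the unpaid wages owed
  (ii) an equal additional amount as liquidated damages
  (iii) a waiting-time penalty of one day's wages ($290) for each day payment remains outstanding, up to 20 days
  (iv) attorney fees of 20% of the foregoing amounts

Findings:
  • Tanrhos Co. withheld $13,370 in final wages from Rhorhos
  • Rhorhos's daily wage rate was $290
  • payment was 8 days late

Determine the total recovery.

Total award: $34,872

Liquidated damages (equal amount): $13,370
Penalty days: min(8, 20) = 8
Waiting-time penalty: 8 × $290 = $2,320
Subtotal: $13,370 + $13,370 + $2,320 = $29,060
Attorney fees: 20% of $29,060 = $5,812
Total award: $29,060 + $5,812 = $34,872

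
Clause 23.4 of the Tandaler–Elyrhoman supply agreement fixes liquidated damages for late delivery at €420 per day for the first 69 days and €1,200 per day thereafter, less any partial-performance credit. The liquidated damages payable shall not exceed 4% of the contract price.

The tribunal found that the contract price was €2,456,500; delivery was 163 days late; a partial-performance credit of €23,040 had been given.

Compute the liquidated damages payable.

First 69 days: 69 × €420 = €28,980
Remaining days: (163 − 69) × €1,200 = €112,800
Accrued per-day damages: €28,980 + €112,800 = €141,780
Less partial-performance credit: €141,780 − €23,040 = €118,740
Cap: 4% of €2,456,500 = €98,260
Cap at €98,260: €118,740 exceeds the cap → €98,260

€98,260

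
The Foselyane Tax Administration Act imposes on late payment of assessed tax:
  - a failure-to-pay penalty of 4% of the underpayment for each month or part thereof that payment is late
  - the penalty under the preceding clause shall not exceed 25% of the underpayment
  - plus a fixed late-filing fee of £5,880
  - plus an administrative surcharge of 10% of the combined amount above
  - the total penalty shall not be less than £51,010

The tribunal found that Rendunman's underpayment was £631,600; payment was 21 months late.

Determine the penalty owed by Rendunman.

£180,158

Accrued rate: 4% × 21 = 84%, capped at 25% → 25%
Failure-to-pay penalty: 25% of £631,600 = £157,900
Penalty before surcharge: £157,900 + £5,880 = £163,780
Administrative surcharge: 10% of £163,780 = £16,378
Total penalty: £163,780 + £16,378 = £180,158
Minimum £51,010: £180,158 meets the minimum, no increase.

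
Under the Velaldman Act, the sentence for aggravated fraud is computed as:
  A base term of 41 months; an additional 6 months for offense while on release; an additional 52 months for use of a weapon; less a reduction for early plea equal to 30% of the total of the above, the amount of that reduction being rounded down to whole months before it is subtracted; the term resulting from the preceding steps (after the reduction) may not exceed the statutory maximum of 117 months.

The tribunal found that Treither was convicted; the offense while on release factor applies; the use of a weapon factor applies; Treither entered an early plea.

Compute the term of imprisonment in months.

Offense while on release enhancement: +6 months
Use of a weapon enhancement: +52 months
Adjusted term: 41 months + 6 months + 52 months = 99 months
Early plea reduction: 30% of 99 months = 29 months (rounded down)
After reduction: 99 − 29 = 70 months
Cap at 117 months: 70 months is within the cap, no reduction.

70 months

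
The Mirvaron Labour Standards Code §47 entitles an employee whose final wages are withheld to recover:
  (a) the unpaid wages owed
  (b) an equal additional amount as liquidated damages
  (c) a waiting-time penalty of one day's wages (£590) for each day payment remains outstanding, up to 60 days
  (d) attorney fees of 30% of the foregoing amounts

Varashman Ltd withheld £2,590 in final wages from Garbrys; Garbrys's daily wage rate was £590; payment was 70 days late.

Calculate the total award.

£52,754

Liquidated damages (equal amount): £2,590
Penalty days: min(70, 60) = 60
Waiting-time penalty: 60 × £590 = £35,400
Subtotal: £2,590 + £2,590 + £35,400 = £40,580
Attorney fees: 30% of £40,580 = £12,174
Total award: £40,580 + £12,174 = £52,754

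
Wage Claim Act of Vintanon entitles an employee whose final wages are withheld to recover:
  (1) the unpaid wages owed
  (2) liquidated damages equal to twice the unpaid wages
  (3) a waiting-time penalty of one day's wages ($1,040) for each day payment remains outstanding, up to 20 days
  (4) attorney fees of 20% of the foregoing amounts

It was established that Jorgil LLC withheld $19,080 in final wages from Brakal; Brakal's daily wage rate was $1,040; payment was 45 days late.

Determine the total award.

Doubled: 2 × $19,080 = $38,160
Penalty days: min(45, 20) = 20
Waiting-time penalty: 20 × $1,040 = $20,800
Subtotal: $19,080 + $38,160 + $20,800 = $78,040
Attorney fees: 20% of $78,040 = $15,608
Total award: $78,040 + $15,608 = $93,648

$93,648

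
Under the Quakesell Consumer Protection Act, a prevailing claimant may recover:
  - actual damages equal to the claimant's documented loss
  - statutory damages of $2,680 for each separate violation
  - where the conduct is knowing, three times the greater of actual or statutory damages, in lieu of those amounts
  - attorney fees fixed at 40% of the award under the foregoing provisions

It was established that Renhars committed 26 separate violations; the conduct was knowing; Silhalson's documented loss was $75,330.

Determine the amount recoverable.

Statutory damages: 26 × $2,680 = $69,680
Greater of actual damages ($75,330) or statutory damages ($69,680): $75,330
Trebled: 3 × $75,330 = $225,990
Attorney fees: 40% of $225,990 = $90,396
Total recovery: $225,990 + $90,396 = $316,386

$316,386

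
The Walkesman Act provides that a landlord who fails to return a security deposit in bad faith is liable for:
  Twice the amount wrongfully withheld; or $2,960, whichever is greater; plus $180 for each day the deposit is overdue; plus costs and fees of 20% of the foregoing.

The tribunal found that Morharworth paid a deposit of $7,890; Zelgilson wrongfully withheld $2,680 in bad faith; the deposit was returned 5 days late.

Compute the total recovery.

Doubled: 2 × $2,680 = $5,360
Minimum $2,960: $5,360 meets the minimum, no increase.
Late-return penalty: 5 × $180 = $900
Damages plus late penalty: $5,360 + $900 = $6,260
Costs and fees: 20% of $6,260 = $1,252
Total recovery: $6,260 + $1,252 = $7,512

$7,512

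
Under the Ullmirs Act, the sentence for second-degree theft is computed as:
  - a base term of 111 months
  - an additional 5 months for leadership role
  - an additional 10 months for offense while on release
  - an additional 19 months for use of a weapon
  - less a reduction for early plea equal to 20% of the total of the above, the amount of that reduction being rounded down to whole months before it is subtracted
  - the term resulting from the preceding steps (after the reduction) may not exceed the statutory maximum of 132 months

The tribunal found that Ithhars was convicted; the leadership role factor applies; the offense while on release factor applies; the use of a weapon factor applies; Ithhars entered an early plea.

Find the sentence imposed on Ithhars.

116 months

Leadership role enhancement: +5 months
Offense while on release enhancement: +10 months
Use of a weapon enhancement: +19 months
Adjusted term: 111 months + 5 months + 10 months + 19 months = 145 months
Early plea reduction: 20% of 145 months = 29 months (rounded down)
After reduction: 145 − 29 = 116 months
Cap at 132 months: 116 months is within the cap, no reduction.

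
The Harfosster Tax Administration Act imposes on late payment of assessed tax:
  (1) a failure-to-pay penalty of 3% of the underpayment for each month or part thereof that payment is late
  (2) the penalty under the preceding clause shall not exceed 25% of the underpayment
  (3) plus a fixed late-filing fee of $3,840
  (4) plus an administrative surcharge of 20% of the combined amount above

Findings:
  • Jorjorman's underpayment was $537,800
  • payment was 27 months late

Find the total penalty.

Accrued rate: 3% × 27 = 81%, capped at 25% → 25%
Failure-to-pay penalty: 25% of $537,800 = $134,450
Penalty before surcharge: $134,450 + $3,840 = $138,290
Administrative surcharge: 20% of $138,290 = $27,658
Total penalty: $138,290 + $27,658 = $165,948

$165,948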